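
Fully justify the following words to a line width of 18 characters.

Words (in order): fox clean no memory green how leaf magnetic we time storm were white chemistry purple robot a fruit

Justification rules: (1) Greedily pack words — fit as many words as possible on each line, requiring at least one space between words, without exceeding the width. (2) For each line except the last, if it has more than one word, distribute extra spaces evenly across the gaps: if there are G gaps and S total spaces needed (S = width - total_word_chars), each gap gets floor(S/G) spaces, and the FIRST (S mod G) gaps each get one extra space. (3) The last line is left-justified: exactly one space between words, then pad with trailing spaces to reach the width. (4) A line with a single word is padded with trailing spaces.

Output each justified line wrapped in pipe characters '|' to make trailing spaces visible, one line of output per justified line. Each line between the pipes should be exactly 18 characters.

Line 1: ['fox', 'clean', 'no'] (min_width=12, slack=6)
Line 2: ['memory', 'green', 'how'] (min_width=16, slack=2)
Line 3: ['leaf', 'magnetic', 'we'] (min_width=16, slack=2)
Line 4: ['time', 'storm', 'were'] (min_width=15, slack=3)
Line 5: ['white', 'chemistry'] (min_width=15, slack=3)
Line 6: ['purple', 'robot', 'a'] (min_width=14, slack=4)
Line 7: ['fruit'] (min_width=5, slack=13)

Answer: |fox    clean    no|
|memory  green  how|
|leaf  magnetic  we|
|time   storm  were|
|white    chemistry|
|purple   robot   a|
|fruit             |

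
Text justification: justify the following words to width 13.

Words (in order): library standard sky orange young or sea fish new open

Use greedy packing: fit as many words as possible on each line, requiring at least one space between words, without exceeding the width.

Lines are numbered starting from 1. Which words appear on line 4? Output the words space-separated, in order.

Line 1: ['library'] (min_width=7, slack=6)
Line 2: ['standard', 'sky'] (min_width=12, slack=1)
Line 3: ['orange', 'young'] (min_width=12, slack=1)
Line 4: ['or', 'sea', 'fish'] (min_width=11, slack=2)
Line 5: ['new', 'open'] (min_width=8, slack=5)

Answer: or sea fish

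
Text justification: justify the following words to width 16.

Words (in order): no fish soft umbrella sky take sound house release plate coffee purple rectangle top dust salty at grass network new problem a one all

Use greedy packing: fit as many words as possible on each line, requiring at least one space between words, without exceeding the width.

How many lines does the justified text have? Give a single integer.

Answer: 10

Derivation:
Line 1: ['no', 'fish', 'soft'] (min_width=12, slack=4)
Line 2: ['umbrella', 'sky'] (min_width=12, slack=4)
Line 3: ['take', 'sound', 'house'] (min_width=16, slack=0)
Line 4: ['release', 'plate'] (min_width=13, slack=3)
Line 5: ['coffee', 'purple'] (min_width=13, slack=3)
Line 6: ['rectangle', 'top'] (min_width=13, slack=3)
Line 7: ['dust', 'salty', 'at'] (min_width=13, slack=3)
Line 8: ['grass', 'network'] (min_width=13, slack=3)
Line 9: ['new', 'problem', 'a'] (min_width=13, slack=3)
Line 10: ['one', 'all'] (min_width=7, slack=9)
Total lines: 10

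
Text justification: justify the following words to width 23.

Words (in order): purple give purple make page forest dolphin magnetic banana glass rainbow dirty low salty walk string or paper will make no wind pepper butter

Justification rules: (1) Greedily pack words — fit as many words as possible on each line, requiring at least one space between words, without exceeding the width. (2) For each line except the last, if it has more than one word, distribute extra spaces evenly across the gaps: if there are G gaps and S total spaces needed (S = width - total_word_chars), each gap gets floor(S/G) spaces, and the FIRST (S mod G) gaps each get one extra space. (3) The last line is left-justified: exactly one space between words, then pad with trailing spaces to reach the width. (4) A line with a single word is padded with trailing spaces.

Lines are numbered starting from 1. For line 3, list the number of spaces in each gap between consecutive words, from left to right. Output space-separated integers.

Answer: 2 2

Derivation:
Line 1: ['purple', 'give', 'purple', 'make'] (min_width=23, slack=0)
Line 2: ['page', 'forest', 'dolphin'] (min_width=19, slack=4)
Line 3: ['magnetic', 'banana', 'glass'] (min_width=21, slack=2)
Line 4: ['rainbow', 'dirty', 'low', 'salty'] (min_width=23, slack=0)
Line 5: ['walk', 'string', 'or', 'paper'] (min_width=20, slack=3)
Line 6: ['will', 'make', 'no', 'wind'] (min_width=17, slack=6)
Line 7: ['pepper', 'butter'] (min_width=13, slack=10)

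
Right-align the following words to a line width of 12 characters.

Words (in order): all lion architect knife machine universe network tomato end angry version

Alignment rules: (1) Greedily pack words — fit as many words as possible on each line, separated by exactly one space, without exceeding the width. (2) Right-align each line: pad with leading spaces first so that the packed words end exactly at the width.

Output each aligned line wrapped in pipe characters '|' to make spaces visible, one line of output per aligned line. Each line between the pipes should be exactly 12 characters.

Line 1: ['all', 'lion'] (min_width=8, slack=4)
Line 2: ['architect'] (min_width=9, slack=3)
Line 3: ['knife'] (min_width=5, slack=7)
Line 4: ['machine'] (min_width=7, slack=5)
Line 5: ['universe'] (min_width=8, slack=4)
Line 6: ['network'] (min_width=7, slack=5)
Line 7: ['tomato', 'end'] (min_width=10, slack=2)
Line 8: ['angry'] (min_width=5, slack=7)
Line 9: ['version'] (min_width=7, slack=5)

Answer: |    all lion|
|   architect|
|       knife|
|     machine|
|    universe|
|     network|
|  tomato end|
|       angry|
|     version|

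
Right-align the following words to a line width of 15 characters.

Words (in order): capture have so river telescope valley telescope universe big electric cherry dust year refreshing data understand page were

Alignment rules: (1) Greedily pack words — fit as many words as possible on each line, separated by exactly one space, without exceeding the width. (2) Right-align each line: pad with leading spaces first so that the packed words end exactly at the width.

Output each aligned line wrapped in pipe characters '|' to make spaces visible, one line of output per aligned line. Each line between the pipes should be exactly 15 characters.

Answer: |capture have so|
|river telescope|
|         valley|
|      telescope|
|   universe big|
|electric cherry|
|      dust year|
|refreshing data|
|understand page|
|           were|

Derivation:
Line 1: ['capture', 'have', 'so'] (min_width=15, slack=0)
Line 2: ['river', 'telescope'] (min_width=15, slack=0)
Line 3: ['valley'] (min_width=6, slack=9)
Line 4: ['telescope'] (min_width=9, slack=6)
Line 5: ['universe', 'big'] (min_width=12, slack=3)
Line 6: ['electric', 'cherry'] (min_width=15, slack=0)
Line 7: ['dust', 'year'] (min_width=9, slack=6)
Line 8: ['refreshing', 'data'] (min_width=15, slack=0)
Line 9: ['understand', 'page'] (min_width=15, slack=0)
Line 10: ['were'] (min_width=4, slack=11)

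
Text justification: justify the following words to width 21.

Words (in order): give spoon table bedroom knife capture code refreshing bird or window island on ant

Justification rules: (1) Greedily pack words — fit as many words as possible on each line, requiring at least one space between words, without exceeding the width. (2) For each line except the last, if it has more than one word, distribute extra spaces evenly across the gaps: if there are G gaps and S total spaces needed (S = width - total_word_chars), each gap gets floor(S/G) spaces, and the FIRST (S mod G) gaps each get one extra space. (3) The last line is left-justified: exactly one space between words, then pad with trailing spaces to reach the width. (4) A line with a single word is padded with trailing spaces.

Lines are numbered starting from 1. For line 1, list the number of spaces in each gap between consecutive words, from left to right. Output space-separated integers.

Line 1: ['give', 'spoon', 'table'] (min_width=16, slack=5)
Line 2: ['bedroom', 'knife', 'capture'] (min_width=21, slack=0)
Line 3: ['code', 'refreshing', 'bird'] (min_width=20, slack=1)
Line 4: ['or', 'window', 'island', 'on'] (min_width=19, slack=2)
Line 5: ['ant'] (min_width=3, slack=18)

Answer: 4 3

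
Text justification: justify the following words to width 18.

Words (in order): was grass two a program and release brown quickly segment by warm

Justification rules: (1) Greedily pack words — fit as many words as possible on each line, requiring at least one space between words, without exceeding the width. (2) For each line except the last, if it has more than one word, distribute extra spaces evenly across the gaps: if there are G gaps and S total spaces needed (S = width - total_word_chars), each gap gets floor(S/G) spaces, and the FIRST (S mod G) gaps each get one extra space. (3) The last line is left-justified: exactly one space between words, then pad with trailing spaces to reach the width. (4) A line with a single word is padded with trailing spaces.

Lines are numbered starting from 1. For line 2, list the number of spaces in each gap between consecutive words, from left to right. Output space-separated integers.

Line 1: ['was', 'grass', 'two', 'a'] (min_width=15, slack=3)
Line 2: ['program', 'and'] (min_width=11, slack=7)
Line 3: ['release', 'brown'] (min_width=13, slack=5)
Line 4: ['quickly', 'segment', 'by'] (min_width=18, slack=0)
Line 5: ['warm'] (min_width=4, slack=14)

Answer: 8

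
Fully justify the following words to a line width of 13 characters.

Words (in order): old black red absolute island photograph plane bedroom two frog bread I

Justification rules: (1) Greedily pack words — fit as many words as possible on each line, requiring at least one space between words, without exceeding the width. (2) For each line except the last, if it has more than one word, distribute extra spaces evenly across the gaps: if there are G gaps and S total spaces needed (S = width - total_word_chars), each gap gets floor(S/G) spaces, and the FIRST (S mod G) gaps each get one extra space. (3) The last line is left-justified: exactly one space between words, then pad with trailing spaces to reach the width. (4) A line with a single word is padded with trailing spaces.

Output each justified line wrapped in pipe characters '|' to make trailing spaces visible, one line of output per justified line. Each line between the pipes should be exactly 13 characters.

Line 1: ['old', 'black', 'red'] (min_width=13, slack=0)
Line 2: ['absolute'] (min_width=8, slack=5)
Line 3: ['island'] (min_width=6, slack=7)
Line 4: ['photograph'] (min_width=10, slack=3)
Line 5: ['plane', 'bedroom'] (min_width=13, slack=0)
Line 6: ['two', 'frog'] (min_width=8, slack=5)
Line 7: ['bread', 'I'] (min_width=7, slack=6)

Answer: |old black red|
|absolute     |
|island       |
|photograph   |
|plane bedroom|
|two      frog|
|bread I      |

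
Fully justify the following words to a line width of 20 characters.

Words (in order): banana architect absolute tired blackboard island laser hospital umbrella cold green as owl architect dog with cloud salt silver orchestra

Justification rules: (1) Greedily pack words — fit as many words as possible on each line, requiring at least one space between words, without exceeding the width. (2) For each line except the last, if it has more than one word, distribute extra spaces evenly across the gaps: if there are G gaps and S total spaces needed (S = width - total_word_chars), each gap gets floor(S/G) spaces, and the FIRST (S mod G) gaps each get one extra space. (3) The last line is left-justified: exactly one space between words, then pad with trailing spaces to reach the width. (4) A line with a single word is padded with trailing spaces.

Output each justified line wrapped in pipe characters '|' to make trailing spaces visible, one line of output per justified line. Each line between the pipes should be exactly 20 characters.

Line 1: ['banana', 'architect'] (min_width=16, slack=4)
Line 2: ['absolute', 'tired'] (min_width=14, slack=6)
Line 3: ['blackboard', 'island'] (min_width=17, slack=3)
Line 4: ['laser', 'hospital'] (min_width=14, slack=6)
Line 5: ['umbrella', 'cold', 'green'] (min_width=19, slack=1)
Line 6: ['as', 'owl', 'architect', 'dog'] (min_width=20, slack=0)
Line 7: ['with', 'cloud', 'salt'] (min_width=15, slack=5)
Line 8: ['silver', 'orchestra'] (min_width=16, slack=4)

Answer: |banana     architect|
|absolute       tired|
|blackboard    island|
|laser       hospital|
|umbrella  cold green|
|as owl architect dog|
|with    cloud   salt|
|silver orchestra    |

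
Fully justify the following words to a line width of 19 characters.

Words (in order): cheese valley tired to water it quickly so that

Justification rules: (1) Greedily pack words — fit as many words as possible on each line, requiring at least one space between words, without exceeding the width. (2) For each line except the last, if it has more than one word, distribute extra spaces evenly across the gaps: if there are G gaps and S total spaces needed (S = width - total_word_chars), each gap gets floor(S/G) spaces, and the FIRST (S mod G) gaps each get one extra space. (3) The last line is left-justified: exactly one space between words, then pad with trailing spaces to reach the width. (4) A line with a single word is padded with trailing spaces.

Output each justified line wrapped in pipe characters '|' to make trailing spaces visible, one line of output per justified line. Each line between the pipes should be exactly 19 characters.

Answer: |cheese valley tired|
|to water it quickly|
|so that            |

Derivation:
Line 1: ['cheese', 'valley', 'tired'] (min_width=19, slack=0)
Line 2: ['to', 'water', 'it', 'quickly'] (min_width=19, slack=0)
Line 3: ['so', 'that'] (min_width=7, slack=12)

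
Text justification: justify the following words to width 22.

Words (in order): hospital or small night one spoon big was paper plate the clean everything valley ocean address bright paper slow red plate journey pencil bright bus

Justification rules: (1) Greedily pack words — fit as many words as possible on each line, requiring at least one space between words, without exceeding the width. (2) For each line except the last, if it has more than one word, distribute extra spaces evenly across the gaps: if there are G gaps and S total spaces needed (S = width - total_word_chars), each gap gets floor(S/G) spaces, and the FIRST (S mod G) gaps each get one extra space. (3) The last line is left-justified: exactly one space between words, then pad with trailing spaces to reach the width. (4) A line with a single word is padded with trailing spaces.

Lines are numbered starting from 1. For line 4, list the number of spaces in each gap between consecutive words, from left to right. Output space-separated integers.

Line 1: ['hospital', 'or', 'small'] (min_width=17, slack=5)
Line 2: ['night', 'one', 'spoon', 'big'] (min_width=19, slack=3)
Line 3: ['was', 'paper', 'plate', 'the'] (min_width=19, slack=3)
Line 4: ['clean', 'everything'] (min_width=16, slack=6)
Line 5: ['valley', 'ocean', 'address'] (min_width=20, slack=2)
Line 6: ['bright', 'paper', 'slow', 'red'] (min_width=21, slack=1)
Line 7: ['plate', 'journey', 'pencil'] (min_width=20, slack=2)
Line 8: ['bright', 'bus'] (min_width=10, slack=12)

Answer: 7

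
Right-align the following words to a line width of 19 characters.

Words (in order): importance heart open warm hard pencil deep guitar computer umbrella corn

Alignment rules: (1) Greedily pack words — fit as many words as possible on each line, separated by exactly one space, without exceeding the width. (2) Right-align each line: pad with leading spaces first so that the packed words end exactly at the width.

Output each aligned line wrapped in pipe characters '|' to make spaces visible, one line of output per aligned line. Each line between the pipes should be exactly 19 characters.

Line 1: ['importance', 'heart'] (min_width=16, slack=3)
Line 2: ['open', 'warm', 'hard'] (min_width=14, slack=5)
Line 3: ['pencil', 'deep', 'guitar'] (min_width=18, slack=1)
Line 4: ['computer', 'umbrella'] (min_width=17, slack=2)
Line 5: ['corn'] (min_width=4, slack=15)

Answer: |   importance heart|
|     open warm hard|
| pencil deep guitar|
|  computer umbrella|
|               corn|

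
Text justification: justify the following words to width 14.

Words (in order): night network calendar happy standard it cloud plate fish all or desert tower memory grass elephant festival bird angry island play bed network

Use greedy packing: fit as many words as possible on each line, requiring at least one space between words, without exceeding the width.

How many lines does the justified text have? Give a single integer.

Line 1: ['night', 'network'] (min_width=13, slack=1)
Line 2: ['calendar', 'happy'] (min_width=14, slack=0)
Line 3: ['standard', 'it'] (min_width=11, slack=3)
Line 4: ['cloud', 'plate'] (min_width=11, slack=3)
Line 5: ['fish', 'all', 'or'] (min_width=11, slack=3)
Line 6: ['desert', 'tower'] (min_width=12, slack=2)
Line 7: ['memory', 'grass'] (min_width=12, slack=2)
Line 8: ['elephant'] (min_width=8, slack=6)
Line 9: ['festival', 'bird'] (min_width=13, slack=1)
Line 10: ['angry', 'island'] (min_width=12, slack=2)
Line 11: ['play', 'bed'] (min_width=8, slack=6)
Line 12: ['network'] (min_width=7, slack=7)
Total lines: 12

Answer: 12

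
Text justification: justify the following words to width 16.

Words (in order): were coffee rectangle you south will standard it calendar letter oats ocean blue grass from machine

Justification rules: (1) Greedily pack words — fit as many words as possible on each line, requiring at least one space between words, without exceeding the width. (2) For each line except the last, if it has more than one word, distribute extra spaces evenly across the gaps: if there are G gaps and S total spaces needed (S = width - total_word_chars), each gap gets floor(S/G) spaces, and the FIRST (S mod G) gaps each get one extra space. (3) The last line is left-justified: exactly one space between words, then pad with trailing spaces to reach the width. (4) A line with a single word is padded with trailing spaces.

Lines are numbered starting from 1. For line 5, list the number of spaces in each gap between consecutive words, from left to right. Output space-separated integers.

Line 1: ['were', 'coffee'] (min_width=11, slack=5)
Line 2: ['rectangle', 'you'] (min_width=13, slack=3)
Line 3: ['south', 'will'] (min_width=10, slack=6)
Line 4: ['standard', 'it'] (min_width=11, slack=5)
Line 5: ['calendar', 'letter'] (min_width=15, slack=1)
Line 6: ['oats', 'ocean', 'blue'] (min_width=15, slack=1)
Line 7: ['grass', 'from'] (min_width=10, slack=6)
Line 8: ['machine'] (min_width=7, slack=9)

Answer: 2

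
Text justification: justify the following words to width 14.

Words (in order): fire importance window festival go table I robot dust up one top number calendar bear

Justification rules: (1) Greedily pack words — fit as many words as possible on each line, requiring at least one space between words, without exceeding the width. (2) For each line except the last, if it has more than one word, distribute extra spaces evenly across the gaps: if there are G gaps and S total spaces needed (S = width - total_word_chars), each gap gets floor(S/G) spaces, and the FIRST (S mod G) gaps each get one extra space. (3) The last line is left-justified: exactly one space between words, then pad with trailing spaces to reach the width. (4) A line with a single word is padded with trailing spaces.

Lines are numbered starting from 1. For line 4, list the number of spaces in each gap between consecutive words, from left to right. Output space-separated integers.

Line 1: ['fire'] (min_width=4, slack=10)
Line 2: ['importance'] (min_width=10, slack=4)
Line 3: ['window'] (min_width=6, slack=8)
Line 4: ['festival', 'go'] (min_width=11, slack=3)
Line 5: ['table', 'I', 'robot'] (min_width=13, slack=1)
Line 6: ['dust', 'up', 'one'] (min_width=11, slack=3)
Line 7: ['top', 'number'] (min_width=10, slack=4)
Line 8: ['calendar', 'bear'] (min_width=13, slack=1)

Answer: 4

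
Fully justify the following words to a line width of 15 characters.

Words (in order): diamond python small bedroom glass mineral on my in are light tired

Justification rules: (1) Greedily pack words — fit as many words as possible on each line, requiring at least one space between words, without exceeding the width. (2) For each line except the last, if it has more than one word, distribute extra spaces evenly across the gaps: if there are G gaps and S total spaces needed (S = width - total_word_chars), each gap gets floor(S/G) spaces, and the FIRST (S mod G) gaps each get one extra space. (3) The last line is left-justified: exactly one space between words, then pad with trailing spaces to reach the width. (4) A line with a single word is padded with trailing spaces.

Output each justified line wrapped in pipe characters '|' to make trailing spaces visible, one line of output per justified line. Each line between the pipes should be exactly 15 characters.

Answer: |diamond  python|
|small   bedroom|
|glass   mineral|
|on  my  in  are|
|light tired    |

Derivation:
Line 1: ['diamond', 'python'] (min_width=14, slack=1)
Line 2: ['small', 'bedroom'] (min_width=13, slack=2)
Line 3: ['glass', 'mineral'] (min_width=13, slack=2)
Line 4: ['on', 'my', 'in', 'are'] (min_width=12, slack=3)
Line 5: ['light', 'tired'] (min_width=11, slack=4)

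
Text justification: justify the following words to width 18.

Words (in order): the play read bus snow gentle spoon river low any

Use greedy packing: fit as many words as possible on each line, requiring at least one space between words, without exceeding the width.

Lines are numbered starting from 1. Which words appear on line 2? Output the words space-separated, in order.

Answer: snow gentle spoon

Derivation:
Line 1: ['the', 'play', 'read', 'bus'] (min_width=17, slack=1)
Line 2: ['snow', 'gentle', 'spoon'] (min_width=17, slack=1)
Line 3: ['river', 'low', 'any'] (min_width=13, slack=5)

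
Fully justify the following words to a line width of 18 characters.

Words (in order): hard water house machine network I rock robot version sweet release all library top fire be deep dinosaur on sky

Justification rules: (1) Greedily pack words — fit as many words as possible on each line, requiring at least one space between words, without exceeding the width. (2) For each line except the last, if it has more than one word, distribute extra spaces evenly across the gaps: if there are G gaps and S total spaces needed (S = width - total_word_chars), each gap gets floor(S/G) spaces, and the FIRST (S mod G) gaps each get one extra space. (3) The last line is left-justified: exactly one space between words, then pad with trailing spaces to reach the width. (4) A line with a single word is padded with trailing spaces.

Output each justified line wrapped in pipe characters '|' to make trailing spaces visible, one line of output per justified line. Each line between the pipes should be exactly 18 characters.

Answer: |hard  water  house|
|machine  network I|
|rock robot version|
|sweet  release all|
|library  top  fire|
|be  deep  dinosaur|
|on sky            |

Derivation:
Line 1: ['hard', 'water', 'house'] (min_width=16, slack=2)
Line 2: ['machine', 'network', 'I'] (min_width=17, slack=1)
Line 3: ['rock', 'robot', 'version'] (min_width=18, slack=0)
Line 4: ['sweet', 'release', 'all'] (min_width=17, slack=1)
Line 5: ['library', 'top', 'fire'] (min_width=16, slack=2)
Line 6: ['be', 'deep', 'dinosaur'] (min_width=16, slack=2)
Line 7: ['on', 'sky'] (min_width=6, slack=12)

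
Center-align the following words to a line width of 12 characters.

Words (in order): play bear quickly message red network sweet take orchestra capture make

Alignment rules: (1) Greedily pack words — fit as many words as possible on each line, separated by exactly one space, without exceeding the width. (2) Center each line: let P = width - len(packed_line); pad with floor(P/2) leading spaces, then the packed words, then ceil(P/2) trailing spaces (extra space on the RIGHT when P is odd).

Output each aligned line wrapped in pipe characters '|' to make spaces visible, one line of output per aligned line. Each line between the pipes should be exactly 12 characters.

Answer: | play bear  |
|  quickly   |
|message red |
|  network   |
| sweet take |
| orchestra  |
|capture make|

Derivation:
Line 1: ['play', 'bear'] (min_width=9, slack=3)
Line 2: ['quickly'] (min_width=7, slack=5)
Line 3: ['message', 'red'] (min_width=11, slack=1)
Line 4: ['network'] (min_width=7, slack=5)
Line 5: ['sweet', 'take'] (min_width=10, slack=2)
Line 6: ['orchestra'] (min_width=9, slack=3)
Line 7: ['capture', 'make'] (min_width=12, slack=0)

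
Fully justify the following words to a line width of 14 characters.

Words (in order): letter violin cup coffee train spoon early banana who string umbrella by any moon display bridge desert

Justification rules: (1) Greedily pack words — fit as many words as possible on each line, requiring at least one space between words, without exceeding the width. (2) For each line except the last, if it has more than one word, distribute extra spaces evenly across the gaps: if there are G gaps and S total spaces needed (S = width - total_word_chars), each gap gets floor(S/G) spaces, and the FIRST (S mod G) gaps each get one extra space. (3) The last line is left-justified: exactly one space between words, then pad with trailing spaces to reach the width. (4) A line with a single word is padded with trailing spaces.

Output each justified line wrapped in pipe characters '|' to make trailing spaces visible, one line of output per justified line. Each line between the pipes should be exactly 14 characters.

Answer: |letter  violin|
|cup     coffee|
|train    spoon|
|early   banana|
|who     string|
|umbrella    by|
|any       moon|
|display bridge|
|desert        |

Derivation:
Line 1: ['letter', 'violin'] (min_width=13, slack=1)
Line 2: ['cup', 'coffee'] (min_width=10, slack=4)
Line 3: ['train', 'spoon'] (min_width=11, slack=3)
Line 4: ['early', 'banana'] (min_width=12, slack=2)
Line 5: ['who', 'string'] (min_width=10, slack=4)
Line 6: ['umbrella', 'by'] (min_width=11, slack=3)
Line 7: ['any', 'moon'] (min_width=8, slack=6)
Line 8: ['display', 'bridge'] (min_width=14, slack=0)
Line 9: ['desert'] (min_width=6, slack=8)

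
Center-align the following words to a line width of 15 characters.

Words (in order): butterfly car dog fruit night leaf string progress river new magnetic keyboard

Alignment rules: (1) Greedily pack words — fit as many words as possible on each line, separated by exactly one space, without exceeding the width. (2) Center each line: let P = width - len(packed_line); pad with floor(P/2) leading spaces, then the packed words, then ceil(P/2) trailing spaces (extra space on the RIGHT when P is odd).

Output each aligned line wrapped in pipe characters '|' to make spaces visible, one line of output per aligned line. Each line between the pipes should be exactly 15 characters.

Line 1: ['butterfly', 'car'] (min_width=13, slack=2)
Line 2: ['dog', 'fruit', 'night'] (min_width=15, slack=0)
Line 3: ['leaf', 'string'] (min_width=11, slack=4)
Line 4: ['progress', 'river'] (min_width=14, slack=1)
Line 5: ['new', 'magnetic'] (min_width=12, slack=3)
Line 6: ['keyboard'] (min_width=8, slack=7)

Answer: | butterfly car |
|dog fruit night|
|  leaf string  |
|progress river |
| new magnetic  |
|   keyboard    |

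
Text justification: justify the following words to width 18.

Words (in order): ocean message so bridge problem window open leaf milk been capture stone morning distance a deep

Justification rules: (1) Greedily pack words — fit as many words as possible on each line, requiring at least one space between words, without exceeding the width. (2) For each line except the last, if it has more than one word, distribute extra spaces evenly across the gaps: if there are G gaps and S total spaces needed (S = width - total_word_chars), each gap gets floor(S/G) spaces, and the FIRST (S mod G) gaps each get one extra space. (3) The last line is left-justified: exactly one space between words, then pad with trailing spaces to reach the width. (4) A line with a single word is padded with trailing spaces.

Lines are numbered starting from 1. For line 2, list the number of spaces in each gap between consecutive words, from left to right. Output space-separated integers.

Answer: 5

Derivation:
Line 1: ['ocean', 'message', 'so'] (min_width=16, slack=2)
Line 2: ['bridge', 'problem'] (min_width=14, slack=4)
Line 3: ['window', 'open', 'leaf'] (min_width=16, slack=2)
Line 4: ['milk', 'been', 'capture'] (min_width=17, slack=1)
Line 5: ['stone', 'morning'] (min_width=13, slack=5)
Line 6: ['distance', 'a', 'deep'] (min_width=15, slack=3)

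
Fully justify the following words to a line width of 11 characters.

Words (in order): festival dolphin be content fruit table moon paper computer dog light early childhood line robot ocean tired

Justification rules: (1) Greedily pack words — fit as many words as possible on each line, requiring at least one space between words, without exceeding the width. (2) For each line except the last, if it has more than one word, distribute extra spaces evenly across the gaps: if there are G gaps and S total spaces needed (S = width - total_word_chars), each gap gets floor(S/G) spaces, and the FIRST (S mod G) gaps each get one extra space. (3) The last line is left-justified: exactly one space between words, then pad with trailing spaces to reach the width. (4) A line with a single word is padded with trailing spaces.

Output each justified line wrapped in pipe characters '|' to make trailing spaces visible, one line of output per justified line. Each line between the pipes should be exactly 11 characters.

Line 1: ['festival'] (min_width=8, slack=3)
Line 2: ['dolphin', 'be'] (min_width=10, slack=1)
Line 3: ['content'] (min_width=7, slack=4)
Line 4: ['fruit', 'table'] (min_width=11, slack=0)
Line 5: ['moon', 'paper'] (min_width=10, slack=1)
Line 6: ['computer'] (min_width=8, slack=3)
Line 7: ['dog', 'light'] (min_width=9, slack=2)
Line 8: ['early'] (min_width=5, slack=6)
Line 9: ['childhood'] (min_width=9, slack=2)
Line 10: ['line', 'robot'] (min_width=10, slack=1)
Line 11: ['ocean', 'tired'] (min_width=11, slack=0)

Answer: |festival   |
|dolphin  be|
|content    |
|fruit table|
|moon  paper|
|computer   |
|dog   light|
|early      |
|childhood  |
|line  robot|
|ocean tired|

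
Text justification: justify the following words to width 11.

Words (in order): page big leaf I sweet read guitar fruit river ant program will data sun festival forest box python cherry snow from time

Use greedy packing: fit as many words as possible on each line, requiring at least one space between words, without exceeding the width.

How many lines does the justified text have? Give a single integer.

Line 1: ['page', 'big'] (min_width=8, slack=3)
Line 2: ['leaf', 'I'] (min_width=6, slack=5)
Line 3: ['sweet', 'read'] (min_width=10, slack=1)
Line 4: ['guitar'] (min_width=6, slack=5)
Line 5: ['fruit', 'river'] (min_width=11, slack=0)
Line 6: ['ant', 'program'] (min_width=11, slack=0)
Line 7: ['will', 'data'] (min_width=9, slack=2)
Line 8: ['sun'] (min_width=3, slack=8)
Line 9: ['festival'] (min_width=8, slack=3)
Line 10: ['forest', 'box'] (min_width=10, slack=1)
Line 11: ['python'] (min_width=6, slack=5)
Line 12: ['cherry', 'snow'] (min_width=11, slack=0)
Line 13: ['from', 'time'] (min_width=9, slack=2)
Total lines: 13

Answer: 13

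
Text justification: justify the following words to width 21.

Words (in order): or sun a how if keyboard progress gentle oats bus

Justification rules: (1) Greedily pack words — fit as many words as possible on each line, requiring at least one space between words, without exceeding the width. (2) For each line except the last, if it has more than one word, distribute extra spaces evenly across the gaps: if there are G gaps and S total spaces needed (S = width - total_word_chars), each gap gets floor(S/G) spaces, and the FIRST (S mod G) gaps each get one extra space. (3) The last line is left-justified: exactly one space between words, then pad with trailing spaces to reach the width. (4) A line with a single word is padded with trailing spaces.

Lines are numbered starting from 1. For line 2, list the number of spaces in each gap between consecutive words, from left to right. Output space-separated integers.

Answer: 5

Derivation:
Line 1: ['or', 'sun', 'a', 'how', 'if'] (min_width=15, slack=6)
Line 2: ['keyboard', 'progress'] (min_width=17, slack=4)
Line 3: ['gentle', 'oats', 'bus'] (min_width=15, slack=6)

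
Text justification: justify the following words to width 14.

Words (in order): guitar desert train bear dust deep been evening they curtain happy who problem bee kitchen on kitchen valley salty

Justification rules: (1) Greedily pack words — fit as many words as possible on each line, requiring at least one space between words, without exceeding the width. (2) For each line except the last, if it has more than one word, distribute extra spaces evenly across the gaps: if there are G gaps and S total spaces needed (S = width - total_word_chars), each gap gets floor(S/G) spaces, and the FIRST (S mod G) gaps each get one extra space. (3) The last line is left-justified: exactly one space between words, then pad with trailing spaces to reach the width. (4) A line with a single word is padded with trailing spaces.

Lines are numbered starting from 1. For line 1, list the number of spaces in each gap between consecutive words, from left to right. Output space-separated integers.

Answer: 2

Derivation:
Line 1: ['guitar', 'desert'] (min_width=13, slack=1)
Line 2: ['train', 'bear'] (min_width=10, slack=4)
Line 3: ['dust', 'deep', 'been'] (min_width=14, slack=0)
Line 4: ['evening', 'they'] (min_width=12, slack=2)
Line 5: ['curtain', 'happy'] (min_width=13, slack=1)
Line 6: ['who', 'problem'] (min_width=11, slack=3)
Line 7: ['bee', 'kitchen', 'on'] (min_width=14, slack=0)
Line 8: ['kitchen', 'valley'] (min_width=14, slack=0)
Line 9: ['salty'] (min_width=5, slack=9)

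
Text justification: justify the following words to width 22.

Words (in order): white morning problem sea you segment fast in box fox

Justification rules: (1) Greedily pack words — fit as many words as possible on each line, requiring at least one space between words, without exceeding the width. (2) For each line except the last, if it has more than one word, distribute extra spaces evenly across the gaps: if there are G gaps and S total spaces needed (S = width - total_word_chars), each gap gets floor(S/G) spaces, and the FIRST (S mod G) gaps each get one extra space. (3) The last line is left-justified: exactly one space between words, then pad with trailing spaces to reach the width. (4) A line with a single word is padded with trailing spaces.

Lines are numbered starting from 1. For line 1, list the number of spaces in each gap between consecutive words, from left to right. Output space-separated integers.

Line 1: ['white', 'morning', 'problem'] (min_width=21, slack=1)
Line 2: ['sea', 'you', 'segment', 'fast'] (min_width=20, slack=2)
Line 3: ['in', 'box', 'fox'] (min_width=10, slack=12)

Answer: 2 1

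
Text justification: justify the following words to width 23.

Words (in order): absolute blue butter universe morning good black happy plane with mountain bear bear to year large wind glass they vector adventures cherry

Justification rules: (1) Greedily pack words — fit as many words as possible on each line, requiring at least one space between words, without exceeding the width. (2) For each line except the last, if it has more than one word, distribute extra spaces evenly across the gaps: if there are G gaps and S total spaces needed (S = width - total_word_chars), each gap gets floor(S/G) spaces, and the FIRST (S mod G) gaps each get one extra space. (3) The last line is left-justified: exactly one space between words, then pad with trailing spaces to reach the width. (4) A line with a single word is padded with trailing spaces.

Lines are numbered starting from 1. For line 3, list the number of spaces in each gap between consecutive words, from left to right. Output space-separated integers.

Line 1: ['absolute', 'blue', 'butter'] (min_width=20, slack=3)
Line 2: ['universe', 'morning', 'good'] (min_width=21, slack=2)
Line 3: ['black', 'happy', 'plane', 'with'] (min_width=22, slack=1)
Line 4: ['mountain', 'bear', 'bear', 'to'] (min_width=21, slack=2)
Line 5: ['year', 'large', 'wind', 'glass'] (min_width=21, slack=2)
Line 6: ['they', 'vector', 'adventures'] (min_width=22, slack=1)
Line 7: ['cherry'] (min_width=6, slack=17)

Answer: 2 1 1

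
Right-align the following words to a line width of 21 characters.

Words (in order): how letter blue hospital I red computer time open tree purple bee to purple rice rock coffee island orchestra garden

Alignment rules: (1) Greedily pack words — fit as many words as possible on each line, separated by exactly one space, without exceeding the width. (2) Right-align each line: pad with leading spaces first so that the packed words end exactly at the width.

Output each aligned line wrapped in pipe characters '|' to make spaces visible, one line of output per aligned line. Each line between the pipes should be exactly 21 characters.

Answer: |      how letter blue|
|       hospital I red|
|   computer time open|
|   tree purple bee to|
|     purple rice rock|
|        coffee island|
|     orchestra garden|

Derivation:
Line 1: ['how', 'letter', 'blue'] (min_width=15, slack=6)
Line 2: ['hospital', 'I', 'red'] (min_width=14, slack=7)
Line 3: ['computer', 'time', 'open'] (min_width=18, slack=3)
Line 4: ['tree', 'purple', 'bee', 'to'] (min_width=18, slack=3)
Line 5: ['purple', 'rice', 'rock'] (min_width=16, slack=5)
Line 6: ['coffee', 'island'] (min_width=13, slack=8)
Line 7: ['orchestra', 'garden'] (min_width=16, slack=5)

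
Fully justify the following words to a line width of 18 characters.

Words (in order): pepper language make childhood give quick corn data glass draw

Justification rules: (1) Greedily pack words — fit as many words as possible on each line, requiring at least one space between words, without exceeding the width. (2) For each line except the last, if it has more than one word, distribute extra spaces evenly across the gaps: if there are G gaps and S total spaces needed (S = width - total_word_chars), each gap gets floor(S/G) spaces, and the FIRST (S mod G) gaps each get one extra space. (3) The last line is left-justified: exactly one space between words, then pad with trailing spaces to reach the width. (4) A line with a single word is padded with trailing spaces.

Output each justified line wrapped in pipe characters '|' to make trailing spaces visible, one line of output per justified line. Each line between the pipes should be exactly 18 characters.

Line 1: ['pepper', 'language'] (min_width=15, slack=3)
Line 2: ['make', 'childhood'] (min_width=14, slack=4)
Line 3: ['give', 'quick', 'corn'] (min_width=15, slack=3)
Line 4: ['data', 'glass', 'draw'] (min_width=15, slack=3)

Answer: |pepper    language|
|make     childhood|
|give   quick  corn|
|data glass draw   |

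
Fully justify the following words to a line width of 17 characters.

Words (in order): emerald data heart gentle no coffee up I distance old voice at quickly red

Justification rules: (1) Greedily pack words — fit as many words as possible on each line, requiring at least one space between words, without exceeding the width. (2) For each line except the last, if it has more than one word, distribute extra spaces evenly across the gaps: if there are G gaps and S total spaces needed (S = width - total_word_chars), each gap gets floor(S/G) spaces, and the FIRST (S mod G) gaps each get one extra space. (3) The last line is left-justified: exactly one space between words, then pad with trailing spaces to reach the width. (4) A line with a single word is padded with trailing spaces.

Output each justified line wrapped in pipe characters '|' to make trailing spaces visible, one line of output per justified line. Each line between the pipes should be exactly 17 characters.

Answer: |emerald      data|
|heart  gentle  no|
|coffee    up    I|
|distance      old|
|voice  at quickly|
|red              |

Derivation:
Line 1: ['emerald', 'data'] (min_width=12, slack=5)
Line 2: ['heart', 'gentle', 'no'] (min_width=15, slack=2)
Line 3: ['coffee', 'up', 'I'] (min_width=11, slack=6)
Line 4: ['distance', 'old'] (min_width=12, slack=5)
Line 5: ['voice', 'at', 'quickly'] (min_width=16, slack=1)
Line 6: ['red'] (min_width=3, slack=14)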